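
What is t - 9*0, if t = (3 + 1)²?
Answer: 16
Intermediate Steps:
t = 16 (t = 4² = 16)
t - 9*0 = 16 - 9*0 = 16 + 0 = 16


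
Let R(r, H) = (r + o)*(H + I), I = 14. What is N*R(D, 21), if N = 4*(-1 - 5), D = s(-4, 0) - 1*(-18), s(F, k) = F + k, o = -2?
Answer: -10080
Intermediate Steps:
D = 14 (D = (-4 + 0) - 1*(-18) = -4 + 18 = 14)
N = -24 (N = 4*(-6) = -24)
R(r, H) = (-2 + r)*(14 + H) (R(r, H) = (r - 2)*(H + 14) = (-2 + r)*(14 + H))
N*R(D, 21) = -24*(-28 - 2*21 + 14*14 + 21*14) = -24*(-28 - 42 + 196 + 294) = -24*420 = -10080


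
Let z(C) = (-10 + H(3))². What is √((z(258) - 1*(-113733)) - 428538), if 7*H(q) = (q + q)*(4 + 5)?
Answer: I*√15425189/7 ≈ 561.07*I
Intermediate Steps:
H(q) = 18*q/7 (H(q) = ((q + q)*(4 + 5))/7 = ((2*q)*9)/7 = (18*q)/7 = 18*q/7)
z(C) = 256/49 (z(C) = (-10 + (18/7)*3)² = (-10 + 54/7)² = (-16/7)² = 256/49)
√((z(258) - 1*(-113733)) - 428538) = √((256/49 - 1*(-113733)) - 428538) = √((256/49 + 113733) - 428538) = √(5573173/49 - 428538) = √(-15425189/49) = I*√15425189/7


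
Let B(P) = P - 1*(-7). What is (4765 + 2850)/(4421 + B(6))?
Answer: 7615/4434 ≈ 1.7174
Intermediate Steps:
B(P) = 7 + P (B(P) = P + 7 = 7 + P)
(4765 + 2850)/(4421 + B(6)) = (4765 + 2850)/(4421 + (7 + 6)) = 7615/(4421 + 13) = 7615/4434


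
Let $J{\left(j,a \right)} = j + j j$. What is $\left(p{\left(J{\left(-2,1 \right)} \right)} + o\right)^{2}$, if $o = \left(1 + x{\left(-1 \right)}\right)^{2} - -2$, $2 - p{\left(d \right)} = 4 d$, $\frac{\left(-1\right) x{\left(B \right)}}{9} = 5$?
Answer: $3732624$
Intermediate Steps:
$x{\left(B \right)} = -45$ ($x{\left(B \right)} = \left(-9\right) 5 = -45$)
$J{\left(j,a \right)} = j + j^{2}$
$p{\left(d \right)} = 2 - 4 d$
$o = 1938$ ($o = \left(1 - 45\right)^{2} - -2 = \left(-44\right)^{2} + 2 = 1936 + 2 = 1938$)
$\left(p{\left(J{\left(-2,1 \right)} \right)} + o\right)^{2} = \left(\left(2 - 4 \left(- 2 \left(1 - 2\right)\right)\right) + 1938\right)^{2} = \left(\left(2 - 4 \left(\left(-2\right) \left(-1\right)\right)\right) + 1938\right)^{2} = \left(\left(2 - 8\right) + 1938\right)^{2} = \left(-6 + 1938\right)^{2} = 1932^{2} = 3732624$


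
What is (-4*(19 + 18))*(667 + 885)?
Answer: -229696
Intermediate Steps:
(-4*(19 + 18))*(667 + 885) = -4*37*1552 = -148*1552 = -229696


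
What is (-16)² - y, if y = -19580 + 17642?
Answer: 2194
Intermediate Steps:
y = -1938
(-16)² - y = (-16)² - 1*(-1938) = 256 + 1938 = 2194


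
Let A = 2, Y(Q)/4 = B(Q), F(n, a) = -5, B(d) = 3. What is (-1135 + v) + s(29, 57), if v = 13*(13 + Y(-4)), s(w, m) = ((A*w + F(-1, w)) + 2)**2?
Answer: 2215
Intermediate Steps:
Y(Q) = 12 (Y(Q) = 4*3 = 12)
s(w, m) = (-3 + 2*w)**2 (s(w, m) = ((2*w - 5) + 2)**2 = ((-5 + 2*w) + 2)**2 = (-3 + 2*w)**2)
v = 325 (v = 13*(13 + 12) = 13*25 = 325)
(-1135 + v) + s(29, 57) = (-1135 + 325) + (-3 + 2*29)**2 = -810 + (-3 + 58)**2 = -810 + 55**2 = -810 + 3025 = 2215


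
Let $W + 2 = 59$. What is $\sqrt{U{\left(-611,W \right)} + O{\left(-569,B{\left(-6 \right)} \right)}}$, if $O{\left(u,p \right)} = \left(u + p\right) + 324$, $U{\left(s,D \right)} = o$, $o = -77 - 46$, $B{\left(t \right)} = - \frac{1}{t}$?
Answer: $\frac{i \sqrt{13242}}{6} \approx 19.179 i$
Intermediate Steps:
$W = 57$ ($W = -2 + 59 = 57$)
$o = -123$ ($o = -77 - 46 = -123$)
$U{\left(s,D \right)} = -123$
$O{\left(u,p \right)} = 324 + p + u$ ($O{\left(u,p \right)} = \left(p + u\right) + 324 = 324 + p + u$)
$\sqrt{U{\left(-611,W \right)} + O{\left(-569,B{\left(-6 \right)} \right)}} = \sqrt{-123 - \frac{1469}{6}} = \sqrt{- \frac{2207}{6}} = \frac{i \sqrt{13242}}{6}$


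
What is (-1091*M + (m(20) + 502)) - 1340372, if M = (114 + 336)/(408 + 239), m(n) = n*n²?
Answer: -862210840/647 ≈ -1.3326e+6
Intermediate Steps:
m(n) = n³
M = 450/647 ≈ 0.69552
(-1091*M + (m(20) + 502)) - 1340372 = (-1091*450/647 + (20³ + 502)) - 1340372 = (-490950/647 + (8000 + 502)) - 1340372 = (-490950/647 + 8502) - 1340372 = 5009844/647 - 1340372 = -862210840/647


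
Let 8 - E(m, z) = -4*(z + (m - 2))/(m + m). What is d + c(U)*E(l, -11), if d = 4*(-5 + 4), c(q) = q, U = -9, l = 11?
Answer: -800/11 ≈ -72.727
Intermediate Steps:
E(m, z) = 8 + 2*(-2 + m + z)/m (E(m, z) = 8 - (-4)*(z + (m - 2))/(m + m) = 8 - (-4)*(z + (-2 + m))/((2*m)) = 8 - (-4)*(-2 + m + z)*(1/(2*m)) = 8 - (-4)*(-2 + m + z)/(2*m) = 8 - (-2)*(-2 + m + z)/m = 8 + 2*(-2 + m + z)/m)
d = -4 (d = 4*(-1) = -4)
d + c(U)*E(l, -11) = -4 - 18*(-2 - 11 + 5*11)/11 = -4 - 18*(-2 - 11 + 55)/11 = -4 - 18*42/11 = -4 - 9*84/11 = -4 - 756/11 = -800/11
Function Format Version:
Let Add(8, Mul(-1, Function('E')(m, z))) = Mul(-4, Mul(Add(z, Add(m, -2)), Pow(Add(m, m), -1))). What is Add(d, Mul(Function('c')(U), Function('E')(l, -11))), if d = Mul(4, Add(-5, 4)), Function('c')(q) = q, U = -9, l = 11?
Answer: Rational(-800, 11) ≈ -72.727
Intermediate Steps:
Function('E')(m, z) = Add(8, Mul(2, Pow(m, -1), Add(-2, m, z))) (Function('E')(m, z) = Add(8, Mul(-1, Mul(-4, Mul(Add(z, Add(m, -2)), Pow(Add(m, m), -1))))) = Add(8, Mul(-1, Mul(-4, Mul(Add(z, Add(-2, m)), Pow(Mul(2, m), -1))))) = Add(8, Mul(-1, Mul(-4, Mul(Add(-2, m, z), Mul(Rational(1, 2), Pow(m, -1)))))) = Add(8, Mul(-1, Mul(-4, Mul(Rational(1, 2), Pow(m, -1), Add(-2, m, z))))) = Add(8, Mul(-1, Mul(-2, Pow(m, -1), Add(-2, m, z)))) = Add(8, Mul(2, Pow(m, -1), Add(-2, m, z))))
d = -4 (d = Mul(4, -1) = -4)
Add(d, Mul(Function('c')(U), Function('E')(l, -11))) = Add(-4, Mul(-9, Mul(2, Pow(11, -1), Add(-2, -11, Mul(5, 11))))) = Add(-4, Mul(-9, Mul(2, Rational(1, 11), Add(-2, -11, 55)))) = Add(-4, Mul(-9, Mul(2, Rational(1, 11), 42))) = Add(-4, Mul(-9, Rational(84, 11))) = Add(-4, Rational(-756, 11)) = Rational(-800, 11)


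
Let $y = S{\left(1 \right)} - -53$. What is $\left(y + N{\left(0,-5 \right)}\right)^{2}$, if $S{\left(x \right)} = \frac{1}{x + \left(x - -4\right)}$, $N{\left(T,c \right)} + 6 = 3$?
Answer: $\frac{90601}{36} \approx 2516.7$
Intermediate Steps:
$N{\left(T,c \right)} = -3$ ($N{\left(T,c \right)} = -6 + 3 = -3$)
$S{\left(x \right)} = \frac{1}{4 + 2 x}$ ($S{\left(x \right)} = \frac{1}{x + \left(x + 4\right)} = \frac{1}{x + \left(4 + x\right)} = \frac{1}{4 + 2 x}$)
$y = \frac{319}{6}$ ($y = \frac{1}{2 \left(2 + 1\right)} - -53 = \frac{1}{2 \cdot 3} + 53 = \frac{1}{2} \cdot \frac{1}{3} + 53 = \frac{1}{6} + 53 = \frac{319}{6} \approx 53.167$)
$\left(y + N{\left(0,-5 \right)}\right)^{2} = \left(\frac{319}{6} - 3\right)^{2} = \left(\frac{301}{6}\right)^{2} = \frac{90601}{36}$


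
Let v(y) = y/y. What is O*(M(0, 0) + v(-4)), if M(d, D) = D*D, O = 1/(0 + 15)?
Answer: 1/15 ≈ 0.066667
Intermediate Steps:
O = 1/15 ≈ 0.066667
v(y) = 1
M(d, D) = D²
O*(M(0, 0) + v(-4)) = (0² + 1)/15 = (0 + 1)/15 = (1/15)*1 = 1/15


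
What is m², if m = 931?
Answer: 866761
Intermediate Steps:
m² = 931² = 866761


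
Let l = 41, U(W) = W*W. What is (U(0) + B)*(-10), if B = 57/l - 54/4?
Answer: 4965/41 ≈ 121.10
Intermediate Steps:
U(W) = W**2
B = -993/82 (B = 57/41 - 54/4 = 57*(1/41) - 54*1/4 = 57/41 - 27/2 = -993/82 ≈ -12.110)
(U(0) + B)*(-10) = (0**2 - 993/82)*(-10) = (0 - 993/82)*(-10) = -993/82*(-10) = 4965/41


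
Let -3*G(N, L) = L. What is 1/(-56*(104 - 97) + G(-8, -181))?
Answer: -3/995 ≈ -0.0030151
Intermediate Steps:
G(N, L) = -L/3
1/(-56*(104 - 97) + G(-8, -181)) = 1/(-56*(104 - 97) - ⅓*(-181)) = 1/(-56*7 + 181/3) = 1/(-392 + 181/3) = 1/(-995/3) = -3/995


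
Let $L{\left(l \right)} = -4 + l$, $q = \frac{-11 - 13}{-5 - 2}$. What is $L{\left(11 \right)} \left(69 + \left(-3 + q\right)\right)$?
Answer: $486$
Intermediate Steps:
$q = \frac{24}{7}$ ($q = - \frac{24}{-7} = \left(-24\right) \left(- \frac{1}{7}\right) = \frac{24}{7} \approx 3.4286$)
$L{\left(11 \right)} \left(69 + \left(-3 + q\right)\right) = \left(-4 + 11\right) \left(69 + \left(-3 + \frac{24}{7}\right)\right) = 7 \left(69 + \frac{3}{7}\right) = 7 \cdot \frac{486}{7} = 486$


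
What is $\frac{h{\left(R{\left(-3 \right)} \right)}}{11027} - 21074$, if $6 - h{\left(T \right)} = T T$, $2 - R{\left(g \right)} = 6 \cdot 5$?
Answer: $- \frac{232383776}{11027} \approx -21074.0$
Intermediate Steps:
$R{\left(g \right)} = -28$ ($R{\left(g \right)} = 2 - 6 \cdot 5 = 2 - 30 = -28$)
$h{\left(T \right)} = 6 - T^{2}$ ($h{\left(T \right)} = 6 - T T = 6 - T^{2}$)
$\frac{h{\left(R{\left(-3 \right)} \right)}}{11027} - 21074 = \frac{6 - \left(-28\right)^{2}}{11027} - 21074 = \left(6 - 784\right) \frac{1}{11027} - 21074 = \left(-778\right) \frac{1}{11027} - 21074 = - \frac{778}{11027} - 21074 = - \frac{232383776}{11027}$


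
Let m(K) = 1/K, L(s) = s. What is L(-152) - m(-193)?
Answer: -29335/193 ≈ -151.99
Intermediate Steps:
L(-152) - m(-193) = -152 - 1/(-193) = -152 - 1*(-1/193) = -152 + 1/193 = -29335/193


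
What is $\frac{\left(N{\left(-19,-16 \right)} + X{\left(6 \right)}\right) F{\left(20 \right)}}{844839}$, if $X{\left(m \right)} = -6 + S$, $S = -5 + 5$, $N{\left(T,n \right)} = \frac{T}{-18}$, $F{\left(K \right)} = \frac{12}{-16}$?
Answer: $\frac{89}{20276136} \approx 4.3894 \cdot 10^{-6}$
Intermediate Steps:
$F{\left(K \right)} = - \frac{3}{4}$ ($F{\left(K \right)} = 12 \left(- \frac{1}{16}\right) = - \frac{3}{4}$)
$N{\left(T,n \right)} = - \frac{T}{18}$ ($N{\left(T,n \right)} = T \left(- \frac{1}{18}\right) = - \frac{T}{18}$)
$S = 0$
$X{\left(m \right)} = -6$ ($X{\left(m \right)} = -6 + 0 = -6$)
$\frac{\left(N{\left(-19,-16 \right)} + X{\left(6 \right)}\right) F{\left(20 \right)}}{844839} = \frac{\left(\left(- \frac{1}{18}\right) \left(-19\right) - 6\right) \left(- \frac{3}{4}\right)}{844839} = \left(\frac{19}{18} - 6\right) \left(- \frac{3}{4}\right) \frac{1}{844839} = \left(- \frac{89}{18}\right) \left(- \frac{3}{4}\right) \frac{1}{844839} = \frac{89}{24} \cdot \frac{1}{844839} = \frac{89}{20276136}$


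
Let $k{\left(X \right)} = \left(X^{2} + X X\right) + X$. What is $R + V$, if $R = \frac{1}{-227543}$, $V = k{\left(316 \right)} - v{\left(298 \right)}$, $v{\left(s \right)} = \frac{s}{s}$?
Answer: $\frac{45514743660}{227543} \approx 2.0003 \cdot 10^{5}$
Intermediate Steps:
$k{\left(X \right)} = X + 2 X^{2}$ ($k{\left(X \right)} = \left(X^{2} + X^{2}\right) + X = 2 X^{2} + X = X + 2 X^{2}$)
$v{\left(s \right)} = 1$
$V = 200027$ ($V = 316 \left(1 + 2 \cdot 316\right) - 1 = 316 \left(1 + 632\right) - 1 = 316 \cdot 633 - 1 = 200028 - 1 = 200027$)
$R = - \frac{1}{227543} \approx -4.3948 \cdot 10^{-6}$
$R + V = - \frac{1}{227543} + 200027 = \frac{45514743660}{227543}$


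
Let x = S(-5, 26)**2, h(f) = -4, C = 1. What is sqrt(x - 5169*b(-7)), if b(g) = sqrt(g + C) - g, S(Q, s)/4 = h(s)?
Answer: sqrt(-35927 - 5169*I*sqrt(6)) ≈ 32.907 - 192.38*I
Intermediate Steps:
S(Q, s) = -16 (S(Q, s) = 4*(-4) = -16)
b(g) = sqrt(1 + g) - g (b(g) = sqrt(g + 1) - g = sqrt(1 + g) - g)
x = 256 (x = (-16)**2 = 256)
sqrt(x - 5169*b(-7)) = sqrt(256 - 5169*(sqrt(1 - 7) - 1*(-7))) = sqrt(256 - 5169*(sqrt(-6) + 7)) = sqrt(256 - 5169*(I*sqrt(6) + 7)) = sqrt(256 - 5169*(7 + I*sqrt(6))) = sqrt(256 + (-36183 - 5169*I*sqrt(6))) = sqrt(-35927 - 5169*I*sqrt(6))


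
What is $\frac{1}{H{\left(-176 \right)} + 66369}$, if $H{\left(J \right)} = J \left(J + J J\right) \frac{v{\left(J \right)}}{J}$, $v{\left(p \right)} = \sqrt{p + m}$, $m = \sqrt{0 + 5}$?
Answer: $\frac{1}{66369 + 30800 i \sqrt{176 - \sqrt{5}}} \approx 3.9215 \cdot 10^{-7} - 2.3989 \cdot 10^{-6} i$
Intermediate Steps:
$m = \sqrt{5} \approx 2.2361$
$v{\left(p \right)} = \sqrt{p + \sqrt{5}}$
$H{\left(J \right)} = \sqrt{J + \sqrt{5}} \left(J + J^{2}\right)$ ($H{\left(J \right)} = J \left(J + J J\right) \frac{\sqrt{J + \sqrt{5}}}{J} = J \left(J + J^{2}\right) \frac{\sqrt{J + \sqrt{5}}}{J} = \sqrt{J + \sqrt{5}} \left(J + J^{2}\right)$)
$\frac{1}{H{\left(-176 \right)} + 66369} = \frac{1}{- 176 \sqrt{-176 + \sqrt{5}} \left(1 - 176\right) + 66369} = \frac{1}{\left(-176\right) \sqrt{-176 + \sqrt{5}} \left(-175\right) + 66369} = \frac{1}{30800 \sqrt{-176 + \sqrt{5}} + 66369} = \frac{1}{66369 + 30800 \sqrt{-176 + \sqrt{5}}}$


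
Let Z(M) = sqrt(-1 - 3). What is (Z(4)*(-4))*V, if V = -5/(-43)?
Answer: -40*I/43 ≈ -0.93023*I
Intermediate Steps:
V = 5/43 (V = -5*(-1/43) = 5/43 ≈ 0.11628)
Z(M) = 2*I (Z(M) = sqrt(-4) = 2*I)
(Z(4)*(-4))*V = ((2*I)*(-4))*(5/43) = -8*I*(5/43) = -40*I/43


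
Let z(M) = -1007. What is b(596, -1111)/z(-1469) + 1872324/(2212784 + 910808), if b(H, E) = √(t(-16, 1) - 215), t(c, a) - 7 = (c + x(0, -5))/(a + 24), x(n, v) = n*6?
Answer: 468081/780898 - 4*I*√326/5035 ≈ 0.59941 - 0.014344*I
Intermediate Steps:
x(n, v) = 6*n
t(c, a) = 7 + c/(24 + a) (t(c, a) = 7 + (c + 6*0)/(a + 24) = 7 + (c + 0)/(24 + a) = 7 + c/(24 + a))
b(H, E) = 4*I*√326/5 (b(H, E) = √((168 - 16 + 7*1)/(24 + 1) - 215) = √((168 - 16 + 7)/25 - 215) = √((1/25)*159 - 215) = √(159/25 - 215) = √(-5216/25) = 4*I*√326/5)
b(596, -1111)/z(-1469) + 1872324/(2212784 + 910808) = (4*I*√326/5)/(-1007) + 1872324/(2212784 + 910808) = (4*I*√326/5)*(-1/1007) + 1872324/3123592 = -4*I*√326/5035 + 1872324*(1/3123592) = -4*I*√326/5035 + 468081/780898 = 468081/780898 - 4*I*√326/5035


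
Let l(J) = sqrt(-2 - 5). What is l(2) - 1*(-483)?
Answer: 483 + I*sqrt(7) ≈ 483.0 + 2.6458*I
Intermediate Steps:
l(J) = I*sqrt(7) (l(J) = sqrt(-7) = I*sqrt(7))
l(2) - 1*(-483) = I*sqrt(7) - 1*(-483) = I*sqrt(7) + 483 = 483 + I*sqrt(7)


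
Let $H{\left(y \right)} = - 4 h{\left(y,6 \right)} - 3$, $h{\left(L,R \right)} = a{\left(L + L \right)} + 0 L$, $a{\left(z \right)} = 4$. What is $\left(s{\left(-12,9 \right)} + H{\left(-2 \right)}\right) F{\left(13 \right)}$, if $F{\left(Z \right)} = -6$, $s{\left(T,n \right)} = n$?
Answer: $60$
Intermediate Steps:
$h{\left(L,R \right)} = 4$ ($h{\left(L,R \right)} = 4 + 0 L = 4 + 0 = 4$)
$H{\left(y \right)} = -19$ ($H{\left(y \right)} = \left(-4\right) 4 - 3 = -16 - 3 = -19$)
$\left(s{\left(-12,9 \right)} + H{\left(-2 \right)}\right) F{\left(13 \right)} = \left(9 - 19\right) \left(-6\right) = \left(-10\right) \left(-6\right) = 60$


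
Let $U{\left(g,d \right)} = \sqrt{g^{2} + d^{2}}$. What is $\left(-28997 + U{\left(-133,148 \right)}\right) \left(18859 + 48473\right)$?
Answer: $-1952426004 + 1144644 \sqrt{137} \approx -1.939 \cdot 10^{9}$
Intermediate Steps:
$U{\left(g,d \right)} = \sqrt{d^{2} + g^{2}}$
$\left(-28997 + U{\left(-133,148 \right)}\right) \left(18859 + 48473\right) = \left(-28997 + \sqrt{148^{2} + \left(-133\right)^{2}}\right) \left(18859 + 48473\right) = \left(-28997 + \sqrt{21904 + 17689}\right) 67332 = \left(-28997 + \sqrt{39593}\right) 67332 = \left(-28997 + 17 \sqrt{137}\right) 67332 = -1952426004 + 1144644 \sqrt{137}$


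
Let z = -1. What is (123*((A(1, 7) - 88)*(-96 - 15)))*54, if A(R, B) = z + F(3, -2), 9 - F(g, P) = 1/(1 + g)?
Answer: 118330551/2 ≈ 5.9165e+7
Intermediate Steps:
F(g, P) = 9 - 1/(1 + g)
A(R, B) = 31/4 (A(R, B) = -1 + (8 + 9*3)/(1 + 3) = -1 + (8 + 27)/4 = -1 + (¼)*35 = -1 + 35/4 = 31/4)
(123*((A(1, 7) - 88)*(-96 - 15)))*54 = (123*((31/4 - 88)*(-96 - 15)))*54 = (123*(-321/4*(-111)))*54 = (123*(35631/4))*54 = (4382613/4)*54 = 118330551/2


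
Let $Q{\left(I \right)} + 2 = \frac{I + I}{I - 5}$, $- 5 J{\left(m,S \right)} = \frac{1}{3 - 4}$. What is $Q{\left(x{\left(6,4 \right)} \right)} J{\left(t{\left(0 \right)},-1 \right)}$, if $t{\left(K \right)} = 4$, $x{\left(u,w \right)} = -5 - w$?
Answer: $- \frac{1}{7} \approx -0.14286$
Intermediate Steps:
$J{\left(m,S \right)} = \frac{1}{5}$ ($J{\left(m,S \right)} = - \frac{1}{5 \left(3 - 4\right)} = - \frac{1}{5 \left(-1\right)} = \left(- \frac{1}{5}\right) \left(-1\right) = \frac{1}{5}$)
$Q{\left(I \right)} = -2 + \frac{2 I}{-5 + I}$ ($Q{\left(I \right)} = -2 + \frac{I + I}{I - 5} = -2 + \frac{2 I}{-5 + I}$)
$Q{\left(x{\left(6,4 \right)} \right)} J{\left(t{\left(0 \right)},-1 \right)} = \frac{10}{-5 - 9} \cdot \frac{1}{5} = \frac{10}{-14} \cdot \frac{1}{5} = 10 \left(- \frac{1}{14}\right) \frac{1}{5} = \left(- \frac{5}{7}\right) \frac{1}{5} = - \frac{1}{7}$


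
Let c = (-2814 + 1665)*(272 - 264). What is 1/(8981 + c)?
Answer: -1/211 ≈ -0.0047393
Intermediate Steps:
c = -9192 (c = -1149*8 = -9192)
1/(8981 + c) = 1/(8981 - 9192) = 1/(-211) = -1/211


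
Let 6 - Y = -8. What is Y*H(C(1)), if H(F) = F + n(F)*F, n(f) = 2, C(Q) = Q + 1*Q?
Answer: 84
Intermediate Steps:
Y = 14 (Y = 6 - 1*(-8) = 6 + 8 = 14)
C(Q) = 2*Q (C(Q) = Q + Q = 2*Q)
H(F) = 3*F (H(F) = F + 2*F = 3*F)
Y*H(C(1)) = 14*(3*(2*1)) = 14*(3*2) = 14*6 = 84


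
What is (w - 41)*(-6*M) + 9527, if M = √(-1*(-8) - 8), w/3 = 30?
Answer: 9527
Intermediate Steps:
w = 90 (w = 3*30 = 90)
M = 0 (M = √(8 - 8) = √0 = 0)
(w - 41)*(-6*M) + 9527 = (90 - 41)*(-6*0) + 9527 = 49*0 + 9527 = 0 + 9527 = 9527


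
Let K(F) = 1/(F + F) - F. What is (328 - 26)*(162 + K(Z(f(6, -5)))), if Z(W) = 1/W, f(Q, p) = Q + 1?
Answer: 349565/7 ≈ 49938.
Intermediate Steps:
f(Q, p) = 1 + Q
Z(W) = 1/W
K(F) = 1/(2*F) - F
(328 - 26)*(162 + K(Z(f(6, -5)))) = (328 - 26)*(162 + (1/(2*(1/(1 + 6))) - 1/(1 + 6))) = 302*(162 + (1/(2*(1/7)) - 1/7)) = 302*(162 + (1/(2*(⅐)) - 1*⅐)) = 302*(162 + ((½)*7 - ⅐)) = 302*(162 + (7/2 - ⅐)) = 302*(162 + 47/14) = 302*(2315/14) = 349565/7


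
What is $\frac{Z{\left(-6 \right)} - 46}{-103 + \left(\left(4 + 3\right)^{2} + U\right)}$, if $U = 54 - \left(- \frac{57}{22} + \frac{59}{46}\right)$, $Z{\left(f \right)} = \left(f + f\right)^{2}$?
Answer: $\frac{24794}{331} \approx 74.906$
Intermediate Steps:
$Z{\left(f \right)} = 4 f^{2}$ ($Z{\left(f \right)} = \left(2 f\right)^{2} = 4 f^{2}$)
$U = \frac{13993}{253}$ ($U = 54 - \left(\left(-57\right) \frac{1}{22} + 59 \cdot \frac{1}{46}\right) = 54 - \left(- \frac{57}{22} + \frac{59}{46}\right) = 54 - - \frac{331}{253} = 54 + \frac{331}{253} = \frac{13993}{253} \approx 55.308$)
$\frac{Z{\left(-6 \right)} - 46}{-103 + \left(\left(4 + 3\right)^{2} + U\right)} = \frac{4 \left(-6\right)^{2} - 46}{-103 + \left(\left(4 + 3\right)^{2} + \frac{13993}{253}\right)} = \frac{4 \cdot 36 - 46}{-103 + \left(7^{2} + \frac{13993}{253}\right)} = \frac{144 - 46}{-103 + \left(49 + \frac{13993}{253}\right)} = \frac{98}{-103 + \frac{26390}{253}} = \frac{98}{\frac{331}{253}} = 98 \cdot \frac{253}{331} = \frac{24794}{331}$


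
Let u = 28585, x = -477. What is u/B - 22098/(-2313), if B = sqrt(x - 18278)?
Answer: 7366/771 - 5717*I*sqrt(155)/341 ≈ 9.5538 - 208.73*I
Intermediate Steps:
B = 11*I*sqrt(155) (B = sqrt(-477 - 18278) = sqrt(-18755) = 11*I*sqrt(155) ≈ 136.95*I)
u/B - 22098/(-2313) = 28585/((11*I*sqrt(155))) - 22098/(-2313) = 28585*(-I*sqrt(155)/1705) - 22098*(-1/2313) = -5717*I*sqrt(155)/341 + 7366/771 = 7366/771 - 5717*I*sqrt(155)/341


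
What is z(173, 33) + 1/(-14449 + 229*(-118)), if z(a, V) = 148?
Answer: 6137707/41471 ≈ 148.00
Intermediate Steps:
z(173, 33) + 1/(-14449 + 229*(-118)) = 148 + 1/(-14449 + 229*(-118)) = 148 + 1/(-14449 - 27022) = 148 + 1/(-41471) = 148 - 1/41471 = 6137707/41471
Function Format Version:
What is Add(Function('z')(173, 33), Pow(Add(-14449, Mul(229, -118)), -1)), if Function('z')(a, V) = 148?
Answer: Rational(6137707, 41471) ≈ 148.00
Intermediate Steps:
Add(Function('z')(173, 33), Pow(Add(-14449, Mul(229, -118)), -1)) = Add(148, Pow(Add(-14449, Mul(229, -118)), -1)) = Add(148, Pow(Add(-14449, -27022), -1)) = Add(148, Pow(-41471, -1)) = Add(148, Rational(-1, 41471)) = Rational(6137707, 41471)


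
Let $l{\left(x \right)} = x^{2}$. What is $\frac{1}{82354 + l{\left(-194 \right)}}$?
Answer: $\frac{1}{119990} \approx 8.334 \cdot 10^{-6}$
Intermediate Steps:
$\frac{1}{82354 + l{\left(-194 \right)}} = \frac{1}{82354 + \left(-194\right)^{2}} = \frac{1}{82354 + 37636} = \frac{1}{119990}$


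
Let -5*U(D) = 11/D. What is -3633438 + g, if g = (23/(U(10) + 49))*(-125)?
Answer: -8862099032/2439 ≈ -3.6335e+6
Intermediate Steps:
U(D) = -11/(5*D)
g = -143750/2439 (g = (23/(-11/5/10 + 49))*(-125) = (23/(-11/5*1/10 + 49))*(-125) = (23/(-11/50 + 49))*(-125) = (23/(2439/50))*(-125) = ((50/2439)*23)*(-125) = (1150/2439)*(-125) = -143750/2439 ≈ -58.938)
-3633438 + g = -3633438 - 143750/2439 = -8862099032/2439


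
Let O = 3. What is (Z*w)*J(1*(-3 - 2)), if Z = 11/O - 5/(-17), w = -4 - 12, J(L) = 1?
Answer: -3232/51 ≈ -63.373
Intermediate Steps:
w = -16
Z = 202/51 (Z = 11/3 - 5/(-17) = 11*(1/3) - 5*(-1/17) = 11/3 + 5/17 = 202/51 ≈ 3.9608)
(Z*w)*J(1*(-3 - 2)) = ((202/51)*(-16))*1 = -3232/51*1 = -3232/51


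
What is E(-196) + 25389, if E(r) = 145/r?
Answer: 4976099/196 ≈ 25388.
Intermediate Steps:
E(-196) + 25389 = 145/(-196) + 25389 = 145*(-1/196) + 25389 = -145/196 + 25389 = 4976099/196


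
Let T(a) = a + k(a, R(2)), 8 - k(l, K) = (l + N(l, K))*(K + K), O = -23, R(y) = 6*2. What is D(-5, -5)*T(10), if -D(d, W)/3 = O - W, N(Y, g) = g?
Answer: -27540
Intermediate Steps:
R(y) = 12
k(l, K) = 8 - 2*K*(K + l) (k(l, K) = 8 - (l + K)*(K + K) = 8 - (K + l)*2*K = 8 - 2*K*(K + l))
D(d, W) = 69 + 3*W (D(d, W) = -3*(-23 - W) = 69 + 3*W)
T(a) = -280 - 23*a (T(a) = a + (8 - 2*12**2 - 2*12*a) = a + (8 - 2*144 - 24*a) = a + (8 - 288 - 24*a) = a + (-280 - 24*a) = -280 - 23*a)
D(-5, -5)*T(10) = (69 + 3*(-5))*(-280 - 23*10) = (69 - 15)*(-280 - 230) = 54*(-510) = -27540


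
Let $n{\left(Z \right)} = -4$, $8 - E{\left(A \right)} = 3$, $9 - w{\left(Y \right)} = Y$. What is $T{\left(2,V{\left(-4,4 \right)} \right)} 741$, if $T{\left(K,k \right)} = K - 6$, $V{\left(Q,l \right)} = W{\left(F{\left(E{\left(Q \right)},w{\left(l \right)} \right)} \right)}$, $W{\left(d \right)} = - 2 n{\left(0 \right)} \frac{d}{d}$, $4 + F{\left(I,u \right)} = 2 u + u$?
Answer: $-2964$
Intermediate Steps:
$w{\left(Y \right)} = 9 - Y$
$E{\left(A \right)} = 5$ ($E{\left(A \right)} = 8 - 3 = 5$)
$F{\left(I,u \right)} = -4 + 3 u$ ($F{\left(I,u \right)} = -4 + \left(2 u + u\right) = -4 + 3 u$)
$W{\left(d \right)} = 8$ ($W{\left(d \right)} = \left(-2\right) \left(-4\right) \frac{d}{d} = 8 \cdot 1 = 8$)
$V{\left(Q,l \right)} = 8$
$T{\left(K,k \right)} = -6 + K$ ($T{\left(K,k \right)} = K - 6 = -6 + K$)
$T{\left(2,V{\left(-4,4 \right)} \right)} 741 = \left(-6 + 2\right) 741 = \left(-4\right) 741 = -2964$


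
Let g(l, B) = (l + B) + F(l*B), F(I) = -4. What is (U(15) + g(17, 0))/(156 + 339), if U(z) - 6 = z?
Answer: 34/495 ≈ 0.068687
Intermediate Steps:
g(l, B) = -4 + B + l (g(l, B) = (l + B) - 4 = (B + l) - 4 = -4 + B + l)
U(z) = 6 + z
(U(15) + g(17, 0))/(156 + 339) = ((6 + 15) + (-4 + 0 + 17))/(156 + 339) = (21 + 13)/495 = 34*(1/495) = 34/495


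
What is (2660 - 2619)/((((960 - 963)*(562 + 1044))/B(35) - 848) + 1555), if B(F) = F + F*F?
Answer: 8610/147667 ≈ 0.058307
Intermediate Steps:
B(F) = F + F**2
(2660 - 2619)/((((960 - 963)*(562 + 1044))/B(35) - 848) + 1555) = (2660 - 2619)/((((960 - 963)*(562 + 1044))/((35*(1 + 35))) - 848) + 1555) = 41/(((-3*1606)/((35*36)) - 848) + 1555) = 41/((-4818/1260 - 848) + 1555) = 41/((-4818*1/1260 - 848) + 1555) = 41/((-803/210 - 848) + 1555) = 41/(-178883/210 + 1555) = 41/(147667/210) = 41*(210/147667) = 8610/147667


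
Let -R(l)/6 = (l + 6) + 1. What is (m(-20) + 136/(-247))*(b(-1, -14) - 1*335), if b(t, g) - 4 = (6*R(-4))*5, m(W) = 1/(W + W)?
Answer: 381029/760 ≈ 501.35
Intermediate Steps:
R(l) = -42 - 6*l (R(l) = -6*((l + 6) + 1) = -6*((6 + l) + 1) = -6*(7 + l) = -42 - 6*l)
m(W) = 1/(2*W)
b(t, g) = -536 (b(t, g) = 4 + (6*(-42 - 6*(-4)))*5 = 4 + (6*(-42 + 24))*5 = 4 + (6*(-18))*5 = 4 - 108*5 = 4 - 540 = -536)
(m(-20) + 136/(-247))*(b(-1, -14) - 1*335) = ((½)/(-20) + 136/(-247))*(-536 - 1*335) = ((½)*(-1/20) + 136*(-1/247))*(-536 - 335) = (-1/40 - 136/247)*(-871) = -5687/9880*(-871) = 381029/760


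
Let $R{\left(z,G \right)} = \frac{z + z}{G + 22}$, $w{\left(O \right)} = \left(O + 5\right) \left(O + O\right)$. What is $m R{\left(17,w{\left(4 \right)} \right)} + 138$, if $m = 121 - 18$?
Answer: $\frac{8237}{47} \approx 175.26$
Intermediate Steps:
$w{\left(O \right)} = 2 O \left(5 + O\right)$ ($w{\left(O \right)} = \left(5 + O\right) 2 O = 2 O \left(5 + O\right)$)
$R{\left(z,G \right)} = \frac{2 z}{22 + G}$
$m = 103$
$m R{\left(17,w{\left(4 \right)} \right)} + 138 = 103 \cdot 2 \cdot 17 \frac{1}{22 + 2 \cdot 4 \left(5 + 4\right)} + 138 = 103 \cdot 2 \cdot 17 \frac{1}{22 + 2 \cdot 4 \cdot 9} + 138 = 103 \cdot 2 \cdot 17 \frac{1}{22 + 72} + 138 = 103 \cdot 2 \cdot 17 \cdot \frac{1}{94} + 138 = 103 \cdot \frac{17}{47} + 138 = \frac{1751}{47} + 138 = \frac{8237}{47}$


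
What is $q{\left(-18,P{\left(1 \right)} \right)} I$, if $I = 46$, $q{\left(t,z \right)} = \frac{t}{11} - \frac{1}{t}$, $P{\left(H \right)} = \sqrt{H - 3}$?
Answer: $- \frac{7199}{99} \approx -72.717$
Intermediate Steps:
$P{\left(H \right)} = \sqrt{-3 + H}$
$q{\left(t,z \right)} = - \frac{1}{t} + \frac{t}{11}$ ($q{\left(t,z \right)} = t \frac{1}{11} - \frac{1}{t} = \frac{t}{11} - \frac{1}{t} = - \frac{1}{t} + \frac{t}{11}$)
$q{\left(-18,P{\left(1 \right)} \right)} I = \left(- \frac{1}{-18} + \frac{1}{11} \left(-18\right)\right) 46 = \left(\left(-1\right) \left(- \frac{1}{18}\right) - \frac{18}{11}\right) 46 = \left(\frac{1}{18} - \frac{18}{11}\right) 46 = \left(- \frac{313}{198}\right) 46 = - \frac{7199}{99}$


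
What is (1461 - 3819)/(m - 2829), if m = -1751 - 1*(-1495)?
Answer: 2358/3085 ≈ 0.76434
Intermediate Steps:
m = -256 (m = -1751 + 1495 = -256)
(1461 - 3819)/(m - 2829) = (1461 - 3819)/(-256 - 2829) = -2358/(-3085) = -2358*(-1/3085) = 2358/3085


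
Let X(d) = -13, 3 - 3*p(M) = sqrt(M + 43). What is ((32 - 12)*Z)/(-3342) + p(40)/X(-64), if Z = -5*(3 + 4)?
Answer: 2879/21723 + sqrt(83)/39 ≈ 0.36613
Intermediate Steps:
p(M) = 1 - sqrt(43 + M)/3 (p(M) = 1 - sqrt(M + 43)/3 = 1 - sqrt(43 + M)/3)
Z = -35 (Z = -5*7 = -35)
((32 - 12)*Z)/(-3342) + p(40)/X(-64) = ((32 - 12)*(-35))/(-3342) + (1 - sqrt(43 + 40)/3)/(-13) = (20*(-35))*(-1/3342) + (1 - sqrt(83)/3)*(-1/13) = -700*(-1/3342) + (-1/13 + sqrt(83)/39) = 350/1671 + (-1/13 + sqrt(83)/39) = 2879/21723 + sqrt(83)/39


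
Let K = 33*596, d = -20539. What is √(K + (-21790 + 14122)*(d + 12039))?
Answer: 2*√16299417 ≈ 8074.5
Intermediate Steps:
K = 19668
√(K + (-21790 + 14122)*(d + 12039)) = √(19668 + (-21790 + 14122)*(-20539 + 12039)) = √(19668 - 7668*(-8500)) = √(19668 + 65178000) = √65197668 = 2*√16299417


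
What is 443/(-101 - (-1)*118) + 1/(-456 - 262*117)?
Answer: 37214641/1428102 ≈ 26.059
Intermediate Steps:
443/(-101 - (-1)*118) + 1/(-456 - 262*117) = 443/(-101 - 1*(-118)) + (1/117)/(-718) = 443/(-101 + 118) - 1/718*1/117 = 443/17 - 1/84006 = 37214641/1428102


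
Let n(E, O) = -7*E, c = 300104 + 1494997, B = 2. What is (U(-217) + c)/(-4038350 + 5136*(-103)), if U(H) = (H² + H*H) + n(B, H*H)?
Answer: -1889265/4567358 ≈ -0.41364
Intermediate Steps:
c = 1795101
U(H) = -14 + 2*H² (U(H) = (H² + H*H) - 7*2 = (H² + H²) - 14 = 2*H² - 14 = -14 + 2*H²)
(U(-217) + c)/(-4038350 + 5136*(-103)) = ((-14 + 2*(-217)²) + 1795101)/(-4038350 + 5136*(-103)) = ((-14 + 2*47089) + 1795101)/(-4038350 - 529008) = ((-14 + 94178) + 1795101)/(-4567358) = (94164 + 1795101)*(-1/4567358) = 1889265*(-1/4567358) = -1889265/4567358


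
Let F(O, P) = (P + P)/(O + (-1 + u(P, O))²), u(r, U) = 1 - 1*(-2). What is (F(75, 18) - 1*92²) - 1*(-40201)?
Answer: 2507259/79 ≈ 31737.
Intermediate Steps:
u(r, U) = 3 (u(r, U) = 1 + 2 = 3)
F(O, P) = 2*P/(4 + O) (F(O, P) = (P + P)/(O + (-1 + 3)²) = (2*P)/(O + 2²) = (2*P)/(O + 4) = (2*P)/(4 + O) = 2*P/(4 + O))
(F(75, 18) - 1*92²) - 1*(-40201) = (2*18/(4 + 75) - 1*92²) - 1*(-40201) = (2*18/79 - 1*8464) + 40201 = (2*18*(1/79) - 8464) + 40201 = (36/79 - 8464) + 40201 = -668620/79 + 40201 = 2507259/79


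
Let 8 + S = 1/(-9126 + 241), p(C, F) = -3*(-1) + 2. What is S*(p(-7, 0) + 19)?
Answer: -1705944/8885 ≈ -192.00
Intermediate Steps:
p(C, F) = 5 (p(C, F) = 3 + 2 = 5)
S = -71081/8885 (S = -8 + 1/(-9126 + 241) = -8 + 1/(-8885) = -8 - 1/8885 = -71081/8885 ≈ -8.0001)
S*(p(-7, 0) + 19) = -71081*(5 + 19)/8885 = -71081/8885*24 = -1705944/8885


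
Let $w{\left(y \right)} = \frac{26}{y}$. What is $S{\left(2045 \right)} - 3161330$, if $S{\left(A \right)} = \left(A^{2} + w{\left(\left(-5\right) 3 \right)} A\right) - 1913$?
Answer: $\frac{3045712}{3} \approx 1.0152 \cdot 10^{6}$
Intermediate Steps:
$S{\left(A \right)} = -1913 + A^{2} - \frac{26 A}{15}$ ($S{\left(A \right)} = \left(A^{2} + \frac{26}{\left(-5\right) 3} A\right) - 1913 = \left(A^{2} + \frac{26}{-15} A\right) - 1913 = \left(A^{2} + 26 \left(- \frac{1}{15}\right) A\right) - 1913 = \left(A^{2} - \frac{26 A}{15}\right) - 1913 = -1913 + A^{2} - \frac{26 A}{15}$)
$S{\left(2045 \right)} - 3161330 = \left(-1913 + 2045^{2} - \frac{10634}{3}\right) - 3161330 = \left(-1913 + 4182025 - \frac{10634}{3}\right) - 3161330 = \frac{12529702}{3} - 3161330 = \frac{3045712}{3}$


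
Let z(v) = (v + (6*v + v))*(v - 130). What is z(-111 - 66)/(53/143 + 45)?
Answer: 7770477/811 ≈ 9581.4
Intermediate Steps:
z(v) = 8*v*(-130 + v) (z(v) = (v + 7*v)*(-130 + v) = (8*v)*(-130 + v) = 8*v*(-130 + v))
z(-111 - 66)/(53/143 + 45) = (8*(-111 - 66)*(-130 + (-111 - 66)))/(53/143 + 45) = (8*(-177)*(-130 - 177))/((1/143)*53 + 45) = (8*(-177)*(-307))/(53/143 + 45) = 434712/(6488/143) = 434712*(143/6488) = 7770477/811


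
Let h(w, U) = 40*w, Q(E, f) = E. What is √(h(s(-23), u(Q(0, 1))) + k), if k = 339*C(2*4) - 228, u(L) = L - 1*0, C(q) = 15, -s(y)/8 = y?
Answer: √12217 ≈ 110.53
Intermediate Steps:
s(y) = -8*y
u(L) = L (u(L) = L + 0 = L)
k = 4857 (k = 339*15 - 228 = 5085 - 228 = 4857)
√(h(s(-23), u(Q(0, 1))) + k) = √(40*(-8*(-23)) + 4857) = √(40*184 + 4857) = √(7360 + 4857) = √12217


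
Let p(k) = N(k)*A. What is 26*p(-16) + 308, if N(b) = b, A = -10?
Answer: 4468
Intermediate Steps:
p(k) = -10*k (p(k) = k*(-10) = -10*k)
26*p(-16) + 308 = 26*(-10*(-16)) + 308 = 26*160 + 308 = 4160 + 308 = 4468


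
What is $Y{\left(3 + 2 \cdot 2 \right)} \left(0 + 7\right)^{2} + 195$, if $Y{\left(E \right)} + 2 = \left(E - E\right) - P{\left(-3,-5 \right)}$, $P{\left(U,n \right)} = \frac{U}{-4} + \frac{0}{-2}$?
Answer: $\frac{241}{4} \approx 60.25$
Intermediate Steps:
$P{\left(U,n \right)} = - \frac{U}{4}$ ($P{\left(U,n \right)} = U \left(- \frac{1}{4}\right) + 0 \left(- \frac{1}{2}\right) = - \frac{U}{4} + 0 = - \frac{U}{4}$)
$Y{\left(E \right)} = - \frac{11}{4}$ ($Y{\left(E \right)} = -2 + \left(\left(E - E\right) - \left(- \frac{1}{4}\right) \left(-3\right)\right) = -2 + \left(0 - \frac{3}{4}\right) = -2 - \frac{3}{4} = - \frac{11}{4}$)
$Y{\left(3 + 2 \cdot 2 \right)} \left(0 + 7\right)^{2} + 195 = - \frac{11 \left(0 + 7\right)^{2}}{4} + 195 = - \frac{11 \cdot 7^{2}}{4} + 195 = \left(- \frac{11}{4}\right) 49 + 195 = - \frac{539}{4} + 195 = \frac{241}{4}$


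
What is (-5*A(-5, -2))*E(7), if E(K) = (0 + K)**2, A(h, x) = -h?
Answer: -1225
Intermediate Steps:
E(K) = K**2
(-5*A(-5, -2))*E(7) = -(-5)*(-5)*7**2 = -5*5*49 = -25*49 = -1225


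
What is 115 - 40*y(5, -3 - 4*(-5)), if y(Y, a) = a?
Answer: -565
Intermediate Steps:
115 - 40*y(5, -3 - 4*(-5)) = 115 - 40*(-3 - 4*(-5)) = 115 - 40*(-3 + 20) = 115 - 40*17 = 115 - 680 = -565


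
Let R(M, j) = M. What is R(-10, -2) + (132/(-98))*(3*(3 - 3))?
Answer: -10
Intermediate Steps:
R(-10, -2) + (132/(-98))*(3*(3 - 3)) = -10 + (132/(-98))*(3*(3 - 3)) = -10 + (132*(-1/98))*(3*0) = -10 - 66/49*0 = -10 + 0 = -10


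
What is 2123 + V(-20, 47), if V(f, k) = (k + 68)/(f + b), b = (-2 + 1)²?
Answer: 40222/19 ≈ 2116.9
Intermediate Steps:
b = 1 (b = (-1)² = 1)
V(f, k) = (68 + k)/(1 + f) (V(f, k) = (k + 68)/(f + 1) = (68 + k)/(1 + f))
2123 + V(-20, 47) = 2123 + (68 + 47)/(1 - 20) = 2123 + 115/(-19) = 2123 - 1/19*115 = 2123 - 115/19 = 40222/19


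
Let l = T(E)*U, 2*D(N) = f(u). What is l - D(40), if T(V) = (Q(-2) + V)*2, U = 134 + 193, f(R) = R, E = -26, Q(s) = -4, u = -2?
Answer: -19619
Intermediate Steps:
U = 327
D(N) = -1 (D(N) = (½)*(-2) = -1)
T(V) = -8 + 2*V (T(V) = (-4 + V)*2 = -8 + 2*V)
l = -19620 (l = (-8 + 2*(-26))*327 = (-8 - 52)*327 = -60*327 = -19620)
l - D(40) = -19620 - 1*(-1) = -19620 + 1 = -19619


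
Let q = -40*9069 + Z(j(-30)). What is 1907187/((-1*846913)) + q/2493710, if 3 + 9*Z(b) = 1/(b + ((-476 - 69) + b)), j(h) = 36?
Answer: -2155403276280451/899059421114811 ≈ -2.3974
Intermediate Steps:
Z(b) = -1/3 + 1/(9*(-545 + 2*b)) (Z(b) = -1/3 + 1/(9*(b + ((-476 - 69) + b))) = -1/3 + 1/(9*(b + (-545 + b))) = -1/3 + 1/(9*(-545 + 2*b)))
q = -1544270740/4257 (q = -40*9069 + 2*(818 - 3*36)/(9*(-545 + 2*36)) = -362760 + 2*(818 - 108)/(9*(-545 + 72)) = -362760 + (2/9)*710/(-473) = -362760 + (2/9)*(-1/473)*710 = -362760 - 1420/4257 = -1544270740/4257 ≈ -3.6276e+5)
1907187/((-1*846913)) + q/2493710 = 1907187/((-1*846913)) - 1544270740/4257/2493710 = 1907187/(-846913) - 1544270740/4257*1/2493710 = 1907187*(-1/846913) - 154427074/1061572347 = -1907187/846913 - 154427074/1061572347 = -2155403276280451/899059421114811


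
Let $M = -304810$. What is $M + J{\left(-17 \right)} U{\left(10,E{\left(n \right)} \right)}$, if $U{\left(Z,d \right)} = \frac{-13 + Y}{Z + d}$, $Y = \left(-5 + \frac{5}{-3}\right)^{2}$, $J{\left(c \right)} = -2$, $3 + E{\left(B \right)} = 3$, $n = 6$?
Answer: $- \frac{13716733}{45} \approx -3.0482 \cdot 10^{5}$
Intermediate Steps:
$E{\left(B \right)} = 0$ ($E{\left(B \right)} = -3 + 3 = 0$)
$Y = \frac{400}{9}$ ($Y = \left(-5 + 5 \left(- \frac{1}{3}\right)\right)^{2} = \left(-5 - \frac{5}{3}\right)^{2} = \left(- \frac{20}{3}\right)^{2} = \frac{400}{9} \approx 44.444$)
$U{\left(Z,d \right)} = \frac{283}{9 \left(Z + d\right)}$ ($U{\left(Z,d \right)} = \frac{-13 + \frac{400}{9}}{Z + d} = \frac{283}{9 \left(Z + d\right)}$)
$M + J{\left(-17 \right)} U{\left(10,E{\left(n \right)} \right)} = -304810 - 2 \frac{283}{9 \left(10 + 0\right)} = -304810 - 2 \frac{283}{9 \cdot 10} = -304810 - 2 \cdot \frac{283}{9} \cdot \frac{1}{10} = -304810 - \frac{283}{45} = - \frac{13716733}{45}$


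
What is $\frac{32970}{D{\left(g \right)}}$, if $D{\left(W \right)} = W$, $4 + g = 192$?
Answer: $\frac{16485}{94} \approx 175.37$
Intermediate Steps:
$g = 188$ ($g = -4 + 192 = 188$)
$\frac{32970}{D{\left(g \right)}} = \frac{32970}{188} = 32970 \cdot \frac{1}{188} = \frac{16485}{94}$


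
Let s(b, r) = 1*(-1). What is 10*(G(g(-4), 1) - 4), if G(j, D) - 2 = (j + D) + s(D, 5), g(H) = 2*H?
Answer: -100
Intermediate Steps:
s(b, r) = -1
G(j, D) = 1 + D + j (G(j, D) = 2 + ((j + D) - 1) = 2 + ((D + j) - 1) = 2 + (-1 + D + j) = 1 + D + j)
10*(G(g(-4), 1) - 4) = 10*((1 + 1 + 2*(-4)) - 4) = 10*((1 + 1 - 8) - 4) = 10*(-6 - 4) = 10*(-10) = -100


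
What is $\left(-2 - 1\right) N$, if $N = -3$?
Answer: $9$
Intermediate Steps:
$\left(-2 - 1\right) N = \left(-2 - 1\right) \left(-3\right) = \left(-3\right) \left(-3\right) = 9$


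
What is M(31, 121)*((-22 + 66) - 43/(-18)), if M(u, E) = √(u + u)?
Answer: 835*√62/18 ≈ 365.27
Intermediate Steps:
M(u, E) = √2*√u (M(u, E) = √(2*u) = √2*√u)
M(31, 121)*((-22 + 66) - 43/(-18)) = (√2*√31)*((-22 + 66) - 43/(-18)) = √62*(44 - 43*(-1/18)) = √62*(44 + 43/18) = √62*(835/18) = 835*√62/18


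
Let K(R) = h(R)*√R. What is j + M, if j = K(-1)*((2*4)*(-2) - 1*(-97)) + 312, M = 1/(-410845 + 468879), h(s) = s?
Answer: 18106609/58034 - 81*I ≈ 312.0 - 81.0*I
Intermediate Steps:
K(R) = R^(3/2) (K(R) = R*√R = R^(3/2))
M = 1/58034 ≈ 1.7231e-5
j = 312 - 81*I (j = (-1)^(3/2)*((2*4)*(-2) - 1*(-97)) + 312 = (-I)*(8*(-2) + 97) + 312 = (-I)*(-16 + 97) + 312 = -I*81 + 312 = -81*I + 312 = 312 - 81*I ≈ 312.0 - 81.0*I)
j + M = (312 - 81*I) + 1/58034 = 18106609/58034 - 81*I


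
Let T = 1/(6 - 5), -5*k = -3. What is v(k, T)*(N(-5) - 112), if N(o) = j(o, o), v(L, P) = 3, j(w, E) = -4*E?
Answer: -276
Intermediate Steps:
k = ⅗ (k = -⅕*(-3) = ⅗ ≈ 0.60000)
T = 1 (T = 1/1 = 1)
N(o) = -4*o
v(k, T)*(N(-5) - 112) = 3*(-4*(-5) - 112) = 3*(20 - 112) = 3*(-92) = -276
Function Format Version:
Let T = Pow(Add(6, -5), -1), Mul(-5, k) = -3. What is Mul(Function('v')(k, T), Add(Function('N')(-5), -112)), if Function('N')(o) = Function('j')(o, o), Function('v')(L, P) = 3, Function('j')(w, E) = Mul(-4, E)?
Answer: -276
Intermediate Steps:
k = Rational(3, 5) (k = Mul(Rational(-1, 5), -3) = Rational(3, 5) ≈ 0.60000)
T = 1 (T = Pow(1, -1) = 1)
Function('N')(o) = Mul(-4, o)
Mul(Function('v')(k, T), Add(Function('N')(-5), -112)) = Mul(3, Add(Mul(-4, -5), -112)) = Mul(3, Add(20, -112)) = Mul(3, -92) = -276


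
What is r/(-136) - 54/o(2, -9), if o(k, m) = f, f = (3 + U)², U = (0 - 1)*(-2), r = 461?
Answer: -18869/3400 ≈ -5.5497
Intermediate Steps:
U = 2 (U = -1*(-2) = 2)
f = 25 (f = (3 + 2)² = 5² = 25)
o(k, m) = 25
r/(-136) - 54/o(2, -9) = 461/(-136) - 54/25 = 461*(-1/136) - 54*1/25 = -461/136 - 54/25 = -18869/3400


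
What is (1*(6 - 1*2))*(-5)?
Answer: -20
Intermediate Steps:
(1*(6 - 1*2))*(-5) = (1*(6 - 2))*(-5) = (1*4)*(-5) = 4*(-5) = -20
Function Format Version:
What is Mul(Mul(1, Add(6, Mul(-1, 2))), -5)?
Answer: -20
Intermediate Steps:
Mul(Mul(1, Add(6, Mul(-1, 2))), -5) = Mul(Mul(1, Add(6, -2)), -5) = Mul(Mul(1, 4), -5) = Mul(4, -5) = -20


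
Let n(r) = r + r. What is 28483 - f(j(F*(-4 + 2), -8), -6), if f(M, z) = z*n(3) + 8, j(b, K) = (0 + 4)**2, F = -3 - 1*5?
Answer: 28511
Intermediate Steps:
F = -8 (F = -3 - 5 = -8)
n(r) = 2*r
j(b, K) = 16 (j(b, K) = 4**2 = 16)
f(M, z) = 8 + 6*z (f(M, z) = z*(2*3) + 8 = z*6 + 8 = 6*z + 8 = 8 + 6*z)
28483 - f(j(F*(-4 + 2), -8), -6) = 28483 - (8 + 6*(-6)) = 28483 - (8 - 36) = 28483 - 1*(-28) = 28483 + 28 = 28511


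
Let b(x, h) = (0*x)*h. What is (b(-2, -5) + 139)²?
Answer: 19321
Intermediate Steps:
b(x, h) = 0 (b(x, h) = 0*h = 0)
(b(-2, -5) + 139)² = (0 + 139)² = 139² = 19321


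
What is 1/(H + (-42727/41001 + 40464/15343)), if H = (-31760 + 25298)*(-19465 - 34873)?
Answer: 629078343/220889635874001611 ≈ 2.8479e-9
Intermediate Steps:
H = 351132156 (H = -6462*(-54338) = 351132156)
1/(H + (-42727/41001 + 40464/15343)) = 1/(351132156 + (-42727/41001 + 40464/15343)) = 1/(351132156 + 1003504103/629078343) = 1/(220889635874001611/629078343) = 629078343/220889635874001611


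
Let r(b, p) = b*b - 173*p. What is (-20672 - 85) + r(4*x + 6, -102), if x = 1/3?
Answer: -27515/9 ≈ -3057.2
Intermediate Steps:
x = 1/3 (x = 1*(1/3) = 1/3 ≈ 0.33333)
r(b, p) = b**2 - 173*p
(-20672 - 85) + r(4*x + 6, -102) = (-20672 - 85) + ((4*(1/3) + 6)**2 - 173*(-102)) = -20757 + ((4/3 + 6)**2 + 17646) = -20757 + ((22/3)**2 + 17646) = -20757 + (484/9 + 17646) = -20757 + 159298/9 = -27515/9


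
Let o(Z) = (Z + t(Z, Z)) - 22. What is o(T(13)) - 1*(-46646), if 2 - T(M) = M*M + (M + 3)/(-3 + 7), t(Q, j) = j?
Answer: 46282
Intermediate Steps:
T(M) = 5/4 - M² - M/4 (T(M) = 2 - (M*M + (M + 3)/(-3 + 7)) = 2 - (M² + (3 + M)/4) = 2 - (M² + (3 + M)*(¼)) = 2 - (M² + (¾ + M/4)) = 2 - (¾ + M² + M/4) = 2 + (-¾ - M² - M/4) = 5/4 - M² - M/4)
o(Z) = -22 + 2*Z (o(Z) = (Z + Z) - 22 = 2*Z - 22 = -22 + 2*Z)
o(T(13)) - 1*(-46646) = (-22 + 2*(5/4 - 1*13² - ¼*13)) - 1*(-46646) = (-22 + 2*(5/4 - 1*169 - 13/4)) + 46646 = (-22 + 2*(5/4 - 169 - 13/4)) + 46646 = (-22 + 2*(-171)) + 46646 = (-22 - 342) + 46646 = -364 + 46646 = 46282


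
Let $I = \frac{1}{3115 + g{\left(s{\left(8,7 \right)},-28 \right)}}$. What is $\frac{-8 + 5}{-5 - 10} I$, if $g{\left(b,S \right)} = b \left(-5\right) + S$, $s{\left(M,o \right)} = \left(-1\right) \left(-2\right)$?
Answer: $\frac{1}{15385} \approx 6.4998 \cdot 10^{-5}$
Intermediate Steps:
$s{\left(M,o \right)} = 2$
$g{\left(b,S \right)} = S - 5 b$ ($g{\left(b,S \right)} = - 5 b + S = S - 5 b$)
$I = \frac{1}{3077}$ ($I = \frac{1}{3115 - 38} = \frac{1}{3077} \approx 0.00032499$)
$\frac{-8 + 5}{-5 - 10} I = \frac{-8 + 5}{-5 - 10} \cdot \frac{1}{3077} = - \frac{3}{-15} \cdot \frac{1}{3077} = \left(-3\right) \left(- \frac{1}{15}\right) \frac{1}{3077} = \frac{1}{5} \cdot \frac{1}{3077} = \frac{1}{15385}$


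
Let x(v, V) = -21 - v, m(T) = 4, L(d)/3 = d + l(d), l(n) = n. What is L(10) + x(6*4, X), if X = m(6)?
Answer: 15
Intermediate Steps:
L(d) = 6*d (L(d) = 3*(d + d) = 3*(2*d) = 6*d)
X = 4
L(10) + x(6*4, X) = 6*10 + (-21 - 6*4) = 60 + (-21 - 1*24) = 60 + (-21 - 24) = 60 - 45 = 15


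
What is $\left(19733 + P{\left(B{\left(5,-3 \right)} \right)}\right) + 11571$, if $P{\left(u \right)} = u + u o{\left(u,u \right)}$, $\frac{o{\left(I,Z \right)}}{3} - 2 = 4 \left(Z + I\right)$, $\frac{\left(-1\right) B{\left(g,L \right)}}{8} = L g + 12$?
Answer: $45296$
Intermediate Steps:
$B{\left(g,L \right)} = -96 - 8 L g$ ($B{\left(g,L \right)} = - 8 \left(L g + 12\right) = - 8 \left(12 + L g\right) = -96 - 8 L g$)
$o{\left(I,Z \right)} = 6 + 12 I + 12 Z$ ($o{\left(I,Z \right)} = 6 + 3 \cdot 4 \left(Z + I\right) = 6 + 3 \cdot 4 \left(I + Z\right) = 6 + 3 \left(4 I + 4 Z\right) = 6 + \left(12 I + 12 Z\right) = 6 + 12 I + 12 Z$)
$P{\left(u \right)} = u + u \left(6 + 24 u\right)$ ($P{\left(u \right)} = u + u \left(6 + 12 u + 12 u\right) = u + u \left(6 + 24 u\right)$)
$\left(19733 + P{\left(B{\left(5,-3 \right)} \right)}\right) + 11571 = \left(19733 + \left(-96 - \left(-24\right) 5\right) \left(7 + 24 \left(-96 - \left(-24\right) 5\right)\right)\right) + 11571 = \left(19733 + \left(-96 + 120\right) \left(7 + 24 \left(-96 + 120\right)\right)\right) + 11571 = \left(19733 + 24 \left(7 + 24 \cdot 24\right)\right) + 11571 = \left(19733 + 24 \left(7 + 576\right)\right) + 11571 = \left(19733 + 24 \cdot 583\right) + 11571 = \left(19733 + 13992\right) + 11571 = 33725 + 11571 = 45296$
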